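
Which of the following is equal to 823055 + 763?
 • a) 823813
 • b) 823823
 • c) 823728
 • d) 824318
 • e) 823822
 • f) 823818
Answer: f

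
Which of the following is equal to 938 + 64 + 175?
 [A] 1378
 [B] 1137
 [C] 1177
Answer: C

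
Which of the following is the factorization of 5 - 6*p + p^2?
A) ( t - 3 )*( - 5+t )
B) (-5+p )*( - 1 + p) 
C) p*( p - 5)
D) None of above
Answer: B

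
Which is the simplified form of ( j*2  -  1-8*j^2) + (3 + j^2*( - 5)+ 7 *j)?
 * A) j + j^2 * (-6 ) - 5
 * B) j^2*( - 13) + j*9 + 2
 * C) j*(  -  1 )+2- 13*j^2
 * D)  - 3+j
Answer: B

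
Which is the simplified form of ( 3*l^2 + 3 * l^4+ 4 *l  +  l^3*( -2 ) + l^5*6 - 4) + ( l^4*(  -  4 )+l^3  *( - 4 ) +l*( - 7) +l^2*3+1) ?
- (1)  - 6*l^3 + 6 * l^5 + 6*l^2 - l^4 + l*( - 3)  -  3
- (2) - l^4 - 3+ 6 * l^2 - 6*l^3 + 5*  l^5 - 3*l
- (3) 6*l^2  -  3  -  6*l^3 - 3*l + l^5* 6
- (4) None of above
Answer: 1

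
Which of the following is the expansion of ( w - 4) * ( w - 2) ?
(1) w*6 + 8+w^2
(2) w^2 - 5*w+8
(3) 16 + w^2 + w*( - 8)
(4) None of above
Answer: 4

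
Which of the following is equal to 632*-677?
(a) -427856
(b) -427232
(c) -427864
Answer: c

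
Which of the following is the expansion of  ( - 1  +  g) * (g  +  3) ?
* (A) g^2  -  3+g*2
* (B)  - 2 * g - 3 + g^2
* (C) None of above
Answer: A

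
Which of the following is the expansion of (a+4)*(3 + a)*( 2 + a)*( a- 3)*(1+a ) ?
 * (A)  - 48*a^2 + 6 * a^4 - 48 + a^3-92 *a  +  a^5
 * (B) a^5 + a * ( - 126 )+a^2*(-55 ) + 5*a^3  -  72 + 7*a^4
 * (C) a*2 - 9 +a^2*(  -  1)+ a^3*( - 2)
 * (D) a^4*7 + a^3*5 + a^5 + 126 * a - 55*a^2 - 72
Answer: B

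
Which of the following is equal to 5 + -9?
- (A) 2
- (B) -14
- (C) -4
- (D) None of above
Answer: C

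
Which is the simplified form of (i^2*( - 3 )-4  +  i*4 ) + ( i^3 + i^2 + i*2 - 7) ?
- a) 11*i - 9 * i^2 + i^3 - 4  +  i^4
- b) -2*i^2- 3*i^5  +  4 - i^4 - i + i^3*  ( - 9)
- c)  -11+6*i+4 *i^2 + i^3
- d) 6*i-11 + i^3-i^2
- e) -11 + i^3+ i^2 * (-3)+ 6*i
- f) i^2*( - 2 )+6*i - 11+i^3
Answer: f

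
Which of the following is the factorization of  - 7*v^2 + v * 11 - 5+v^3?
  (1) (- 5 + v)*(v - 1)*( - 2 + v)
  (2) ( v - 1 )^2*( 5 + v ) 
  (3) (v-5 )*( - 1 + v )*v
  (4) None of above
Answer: 4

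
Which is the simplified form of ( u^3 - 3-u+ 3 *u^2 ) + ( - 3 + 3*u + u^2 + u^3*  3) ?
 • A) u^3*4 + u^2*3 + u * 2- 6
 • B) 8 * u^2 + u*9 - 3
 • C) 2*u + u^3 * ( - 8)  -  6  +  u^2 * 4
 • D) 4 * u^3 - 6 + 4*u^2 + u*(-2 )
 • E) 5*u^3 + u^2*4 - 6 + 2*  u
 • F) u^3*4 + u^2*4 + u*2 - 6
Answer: F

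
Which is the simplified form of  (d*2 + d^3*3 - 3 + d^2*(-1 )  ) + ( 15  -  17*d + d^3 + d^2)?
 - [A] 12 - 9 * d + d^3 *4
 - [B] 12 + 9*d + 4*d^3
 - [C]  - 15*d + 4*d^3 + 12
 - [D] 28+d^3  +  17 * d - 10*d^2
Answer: C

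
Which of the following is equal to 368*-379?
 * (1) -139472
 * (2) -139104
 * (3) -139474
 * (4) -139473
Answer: 1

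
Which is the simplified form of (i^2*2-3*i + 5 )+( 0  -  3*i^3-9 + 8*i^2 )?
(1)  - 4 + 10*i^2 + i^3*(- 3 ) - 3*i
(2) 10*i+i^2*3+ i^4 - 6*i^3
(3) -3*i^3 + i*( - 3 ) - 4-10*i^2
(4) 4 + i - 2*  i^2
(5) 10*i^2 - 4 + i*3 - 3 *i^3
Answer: 1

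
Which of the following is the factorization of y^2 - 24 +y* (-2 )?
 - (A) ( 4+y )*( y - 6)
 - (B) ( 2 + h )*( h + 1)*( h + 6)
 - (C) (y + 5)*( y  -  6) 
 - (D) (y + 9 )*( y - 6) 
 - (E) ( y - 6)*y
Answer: A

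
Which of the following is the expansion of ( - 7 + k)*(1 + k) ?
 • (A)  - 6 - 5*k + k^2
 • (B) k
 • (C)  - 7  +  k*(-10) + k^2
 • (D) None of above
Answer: D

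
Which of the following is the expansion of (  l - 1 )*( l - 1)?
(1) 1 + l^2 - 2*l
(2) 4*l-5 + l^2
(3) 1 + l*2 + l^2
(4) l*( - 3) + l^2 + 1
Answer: 1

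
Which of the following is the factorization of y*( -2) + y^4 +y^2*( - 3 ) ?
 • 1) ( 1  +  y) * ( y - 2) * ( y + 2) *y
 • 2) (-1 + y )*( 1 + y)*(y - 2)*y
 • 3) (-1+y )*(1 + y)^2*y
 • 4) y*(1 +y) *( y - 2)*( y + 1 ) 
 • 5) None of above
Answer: 4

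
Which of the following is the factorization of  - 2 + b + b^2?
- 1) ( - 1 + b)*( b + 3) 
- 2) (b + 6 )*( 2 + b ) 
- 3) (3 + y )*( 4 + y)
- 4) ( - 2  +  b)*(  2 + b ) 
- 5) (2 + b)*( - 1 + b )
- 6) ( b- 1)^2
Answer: 5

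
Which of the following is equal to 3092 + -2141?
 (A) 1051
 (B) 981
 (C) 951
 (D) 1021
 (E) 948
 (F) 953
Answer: C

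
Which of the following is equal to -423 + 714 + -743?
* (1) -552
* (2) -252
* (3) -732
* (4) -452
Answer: 4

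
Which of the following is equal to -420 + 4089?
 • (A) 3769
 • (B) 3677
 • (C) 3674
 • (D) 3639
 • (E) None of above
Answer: E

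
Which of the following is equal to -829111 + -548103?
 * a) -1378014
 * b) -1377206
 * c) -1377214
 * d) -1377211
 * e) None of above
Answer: c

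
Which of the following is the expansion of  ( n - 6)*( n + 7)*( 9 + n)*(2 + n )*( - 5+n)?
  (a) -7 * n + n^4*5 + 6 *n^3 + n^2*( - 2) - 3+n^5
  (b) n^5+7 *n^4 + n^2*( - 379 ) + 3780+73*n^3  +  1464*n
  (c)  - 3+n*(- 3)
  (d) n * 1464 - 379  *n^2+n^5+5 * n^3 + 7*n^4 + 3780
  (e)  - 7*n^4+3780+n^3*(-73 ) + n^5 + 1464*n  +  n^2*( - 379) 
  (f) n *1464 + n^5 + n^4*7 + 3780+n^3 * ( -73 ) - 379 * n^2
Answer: f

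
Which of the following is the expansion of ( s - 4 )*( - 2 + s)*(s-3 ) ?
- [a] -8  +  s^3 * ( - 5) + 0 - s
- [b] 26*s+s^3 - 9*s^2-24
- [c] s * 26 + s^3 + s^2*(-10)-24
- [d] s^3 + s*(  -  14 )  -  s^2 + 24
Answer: b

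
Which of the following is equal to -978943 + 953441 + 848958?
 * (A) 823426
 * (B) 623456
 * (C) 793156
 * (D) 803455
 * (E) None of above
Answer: E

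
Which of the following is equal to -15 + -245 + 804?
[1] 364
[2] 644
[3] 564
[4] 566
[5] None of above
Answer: 5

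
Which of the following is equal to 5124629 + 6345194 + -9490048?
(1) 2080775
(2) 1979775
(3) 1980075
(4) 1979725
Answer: 2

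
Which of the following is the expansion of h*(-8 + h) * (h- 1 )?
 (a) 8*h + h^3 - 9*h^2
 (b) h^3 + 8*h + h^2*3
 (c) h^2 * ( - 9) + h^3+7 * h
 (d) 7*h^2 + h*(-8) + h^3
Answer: a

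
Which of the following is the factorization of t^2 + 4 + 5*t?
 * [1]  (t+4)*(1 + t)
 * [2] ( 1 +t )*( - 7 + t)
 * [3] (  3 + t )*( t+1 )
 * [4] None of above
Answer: 1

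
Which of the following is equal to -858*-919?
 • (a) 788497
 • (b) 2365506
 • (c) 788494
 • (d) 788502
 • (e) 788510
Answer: d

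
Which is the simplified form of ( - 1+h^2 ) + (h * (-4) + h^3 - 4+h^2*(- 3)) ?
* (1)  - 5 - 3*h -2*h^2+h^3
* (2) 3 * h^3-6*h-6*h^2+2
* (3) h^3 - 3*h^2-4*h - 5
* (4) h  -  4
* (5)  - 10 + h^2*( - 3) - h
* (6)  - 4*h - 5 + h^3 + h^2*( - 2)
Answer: 6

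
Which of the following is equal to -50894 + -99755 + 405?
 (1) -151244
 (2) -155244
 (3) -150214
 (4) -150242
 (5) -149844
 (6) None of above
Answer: 6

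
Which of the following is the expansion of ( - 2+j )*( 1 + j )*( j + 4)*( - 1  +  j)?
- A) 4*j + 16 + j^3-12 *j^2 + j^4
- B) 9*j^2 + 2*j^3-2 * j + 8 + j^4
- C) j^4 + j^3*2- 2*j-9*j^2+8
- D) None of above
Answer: C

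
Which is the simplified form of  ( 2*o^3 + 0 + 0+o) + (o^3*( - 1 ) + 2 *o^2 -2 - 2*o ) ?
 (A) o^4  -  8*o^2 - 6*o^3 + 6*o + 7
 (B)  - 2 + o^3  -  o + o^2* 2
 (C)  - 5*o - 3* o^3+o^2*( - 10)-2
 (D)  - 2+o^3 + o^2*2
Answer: B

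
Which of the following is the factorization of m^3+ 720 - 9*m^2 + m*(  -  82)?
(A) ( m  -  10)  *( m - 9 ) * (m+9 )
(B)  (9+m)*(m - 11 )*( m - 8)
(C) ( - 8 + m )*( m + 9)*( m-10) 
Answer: C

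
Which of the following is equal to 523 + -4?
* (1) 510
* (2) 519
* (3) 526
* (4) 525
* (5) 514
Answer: 2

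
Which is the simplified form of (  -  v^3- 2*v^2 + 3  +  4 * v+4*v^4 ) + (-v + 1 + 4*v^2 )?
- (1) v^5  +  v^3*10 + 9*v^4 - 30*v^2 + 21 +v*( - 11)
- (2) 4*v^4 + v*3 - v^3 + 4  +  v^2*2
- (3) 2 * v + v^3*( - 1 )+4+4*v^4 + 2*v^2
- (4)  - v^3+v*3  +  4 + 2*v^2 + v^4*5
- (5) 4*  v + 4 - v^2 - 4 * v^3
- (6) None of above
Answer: 2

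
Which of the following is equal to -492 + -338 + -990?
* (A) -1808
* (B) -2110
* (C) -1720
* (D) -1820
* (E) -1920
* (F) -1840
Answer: D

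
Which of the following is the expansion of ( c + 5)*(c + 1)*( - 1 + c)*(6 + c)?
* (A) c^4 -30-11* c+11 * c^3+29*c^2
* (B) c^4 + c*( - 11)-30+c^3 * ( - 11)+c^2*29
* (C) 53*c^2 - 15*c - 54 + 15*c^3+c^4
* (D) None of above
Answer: A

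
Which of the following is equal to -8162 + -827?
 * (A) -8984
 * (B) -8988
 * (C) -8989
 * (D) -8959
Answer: C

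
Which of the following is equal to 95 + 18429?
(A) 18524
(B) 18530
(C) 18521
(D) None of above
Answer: A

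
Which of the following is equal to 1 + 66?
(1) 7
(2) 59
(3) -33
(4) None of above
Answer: 4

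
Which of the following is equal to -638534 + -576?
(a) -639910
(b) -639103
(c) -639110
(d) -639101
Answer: c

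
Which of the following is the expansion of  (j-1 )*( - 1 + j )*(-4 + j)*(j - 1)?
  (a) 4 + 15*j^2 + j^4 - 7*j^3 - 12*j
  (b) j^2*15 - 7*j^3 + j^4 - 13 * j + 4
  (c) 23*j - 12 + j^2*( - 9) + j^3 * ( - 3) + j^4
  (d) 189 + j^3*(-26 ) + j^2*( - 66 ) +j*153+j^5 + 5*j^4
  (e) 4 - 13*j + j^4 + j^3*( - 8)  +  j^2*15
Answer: b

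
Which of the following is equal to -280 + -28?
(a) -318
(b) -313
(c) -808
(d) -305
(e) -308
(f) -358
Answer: e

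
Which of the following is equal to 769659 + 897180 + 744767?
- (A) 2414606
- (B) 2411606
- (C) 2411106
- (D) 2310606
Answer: B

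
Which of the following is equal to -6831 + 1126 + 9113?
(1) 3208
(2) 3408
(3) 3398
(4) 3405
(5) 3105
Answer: 2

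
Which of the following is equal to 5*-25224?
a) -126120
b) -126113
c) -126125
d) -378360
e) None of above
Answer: a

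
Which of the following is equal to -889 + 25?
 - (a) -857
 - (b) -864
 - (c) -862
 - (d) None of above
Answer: b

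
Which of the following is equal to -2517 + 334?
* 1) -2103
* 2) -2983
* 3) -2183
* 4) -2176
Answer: 3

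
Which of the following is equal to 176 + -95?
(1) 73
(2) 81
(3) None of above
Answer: 2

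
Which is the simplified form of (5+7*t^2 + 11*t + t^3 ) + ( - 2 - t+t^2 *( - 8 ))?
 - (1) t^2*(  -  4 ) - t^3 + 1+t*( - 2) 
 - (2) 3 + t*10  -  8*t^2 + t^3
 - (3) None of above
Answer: 3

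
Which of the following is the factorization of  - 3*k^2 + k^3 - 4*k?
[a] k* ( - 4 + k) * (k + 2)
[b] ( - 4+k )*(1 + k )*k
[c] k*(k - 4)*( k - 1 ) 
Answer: b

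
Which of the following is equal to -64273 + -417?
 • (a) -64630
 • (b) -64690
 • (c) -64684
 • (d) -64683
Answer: b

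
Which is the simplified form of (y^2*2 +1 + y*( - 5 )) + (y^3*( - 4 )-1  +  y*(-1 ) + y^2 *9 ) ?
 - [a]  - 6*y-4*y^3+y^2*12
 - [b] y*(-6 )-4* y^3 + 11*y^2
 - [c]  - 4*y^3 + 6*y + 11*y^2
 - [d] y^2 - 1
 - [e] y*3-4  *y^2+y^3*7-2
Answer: b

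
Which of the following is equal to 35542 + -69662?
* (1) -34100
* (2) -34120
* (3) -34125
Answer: 2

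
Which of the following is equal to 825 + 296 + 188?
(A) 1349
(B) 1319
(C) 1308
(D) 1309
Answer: D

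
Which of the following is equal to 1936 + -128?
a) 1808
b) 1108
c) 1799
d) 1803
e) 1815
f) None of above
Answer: a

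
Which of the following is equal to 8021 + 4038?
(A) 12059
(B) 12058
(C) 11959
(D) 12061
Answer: A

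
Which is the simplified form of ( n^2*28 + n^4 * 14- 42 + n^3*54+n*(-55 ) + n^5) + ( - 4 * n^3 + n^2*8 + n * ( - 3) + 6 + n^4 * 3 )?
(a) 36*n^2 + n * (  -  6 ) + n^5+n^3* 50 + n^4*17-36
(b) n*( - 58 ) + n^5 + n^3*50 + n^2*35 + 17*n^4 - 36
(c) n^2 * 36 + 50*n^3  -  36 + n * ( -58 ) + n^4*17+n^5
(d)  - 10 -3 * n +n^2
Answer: c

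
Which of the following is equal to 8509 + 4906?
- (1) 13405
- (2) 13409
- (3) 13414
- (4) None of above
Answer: 4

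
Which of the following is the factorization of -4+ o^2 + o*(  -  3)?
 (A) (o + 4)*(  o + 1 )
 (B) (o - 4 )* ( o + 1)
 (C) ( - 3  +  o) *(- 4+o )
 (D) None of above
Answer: B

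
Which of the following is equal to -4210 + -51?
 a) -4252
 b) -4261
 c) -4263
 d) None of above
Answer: b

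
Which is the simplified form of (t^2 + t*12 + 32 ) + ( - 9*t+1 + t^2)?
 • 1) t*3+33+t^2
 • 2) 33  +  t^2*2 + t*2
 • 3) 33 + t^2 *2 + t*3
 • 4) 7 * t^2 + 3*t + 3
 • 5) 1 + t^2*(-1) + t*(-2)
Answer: 3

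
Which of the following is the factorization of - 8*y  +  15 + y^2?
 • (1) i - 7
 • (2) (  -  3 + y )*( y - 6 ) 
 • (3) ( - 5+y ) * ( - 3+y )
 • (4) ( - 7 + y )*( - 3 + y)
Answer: 3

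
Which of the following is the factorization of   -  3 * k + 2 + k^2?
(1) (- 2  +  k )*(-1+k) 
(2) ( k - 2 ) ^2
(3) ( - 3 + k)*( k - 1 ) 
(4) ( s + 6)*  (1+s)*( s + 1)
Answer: 1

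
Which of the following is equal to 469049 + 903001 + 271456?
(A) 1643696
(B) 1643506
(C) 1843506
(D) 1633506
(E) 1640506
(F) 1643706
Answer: B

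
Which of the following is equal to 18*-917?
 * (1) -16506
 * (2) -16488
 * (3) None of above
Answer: 1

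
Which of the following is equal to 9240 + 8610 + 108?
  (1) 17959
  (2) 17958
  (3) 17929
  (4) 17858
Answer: 2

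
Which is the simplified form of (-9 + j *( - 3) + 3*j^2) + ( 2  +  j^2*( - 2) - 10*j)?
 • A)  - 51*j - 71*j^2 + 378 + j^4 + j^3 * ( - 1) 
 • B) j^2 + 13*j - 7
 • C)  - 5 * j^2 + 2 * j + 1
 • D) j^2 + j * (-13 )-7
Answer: D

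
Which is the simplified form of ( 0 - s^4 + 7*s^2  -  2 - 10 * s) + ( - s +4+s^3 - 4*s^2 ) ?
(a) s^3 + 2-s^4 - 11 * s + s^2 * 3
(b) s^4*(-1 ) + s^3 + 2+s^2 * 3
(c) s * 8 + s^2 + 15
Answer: a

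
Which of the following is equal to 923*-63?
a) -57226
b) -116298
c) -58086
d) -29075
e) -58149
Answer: e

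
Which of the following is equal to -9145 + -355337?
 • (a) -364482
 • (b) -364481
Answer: a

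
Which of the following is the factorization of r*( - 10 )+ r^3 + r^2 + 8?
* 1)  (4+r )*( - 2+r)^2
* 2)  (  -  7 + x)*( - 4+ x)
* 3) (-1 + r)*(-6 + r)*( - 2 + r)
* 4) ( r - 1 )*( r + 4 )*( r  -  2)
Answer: 4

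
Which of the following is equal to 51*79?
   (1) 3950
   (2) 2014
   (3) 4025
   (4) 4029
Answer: 4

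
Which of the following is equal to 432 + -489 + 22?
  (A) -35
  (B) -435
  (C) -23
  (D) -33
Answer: A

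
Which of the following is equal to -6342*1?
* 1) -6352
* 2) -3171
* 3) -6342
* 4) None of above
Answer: 3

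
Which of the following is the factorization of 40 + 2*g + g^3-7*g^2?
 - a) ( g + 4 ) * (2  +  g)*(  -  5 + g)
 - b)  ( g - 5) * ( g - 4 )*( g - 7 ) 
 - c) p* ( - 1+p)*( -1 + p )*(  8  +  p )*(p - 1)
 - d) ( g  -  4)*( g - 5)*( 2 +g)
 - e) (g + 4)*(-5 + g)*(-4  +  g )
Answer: d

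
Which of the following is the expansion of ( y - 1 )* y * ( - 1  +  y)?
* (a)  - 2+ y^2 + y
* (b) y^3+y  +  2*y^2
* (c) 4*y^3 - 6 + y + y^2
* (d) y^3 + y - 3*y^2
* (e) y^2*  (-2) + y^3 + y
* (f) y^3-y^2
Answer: e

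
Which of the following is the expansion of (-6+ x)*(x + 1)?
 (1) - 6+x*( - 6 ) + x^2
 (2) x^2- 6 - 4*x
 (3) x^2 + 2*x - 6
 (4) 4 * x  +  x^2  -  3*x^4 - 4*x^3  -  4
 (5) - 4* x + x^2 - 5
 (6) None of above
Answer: 6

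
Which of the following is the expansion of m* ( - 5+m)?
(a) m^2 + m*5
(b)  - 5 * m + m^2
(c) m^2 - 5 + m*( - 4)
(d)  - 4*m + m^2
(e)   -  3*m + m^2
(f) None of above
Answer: b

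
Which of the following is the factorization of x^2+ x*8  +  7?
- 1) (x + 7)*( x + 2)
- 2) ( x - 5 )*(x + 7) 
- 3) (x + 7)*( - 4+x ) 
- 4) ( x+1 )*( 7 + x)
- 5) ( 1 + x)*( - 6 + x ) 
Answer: 4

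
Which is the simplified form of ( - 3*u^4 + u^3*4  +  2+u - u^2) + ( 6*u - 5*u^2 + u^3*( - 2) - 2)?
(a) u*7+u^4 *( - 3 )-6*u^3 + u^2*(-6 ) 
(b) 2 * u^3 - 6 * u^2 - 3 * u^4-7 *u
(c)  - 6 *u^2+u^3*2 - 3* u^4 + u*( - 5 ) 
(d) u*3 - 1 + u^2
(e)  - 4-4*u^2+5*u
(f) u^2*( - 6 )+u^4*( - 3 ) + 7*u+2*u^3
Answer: f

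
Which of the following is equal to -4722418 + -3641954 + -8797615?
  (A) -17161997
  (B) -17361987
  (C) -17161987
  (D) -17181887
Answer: C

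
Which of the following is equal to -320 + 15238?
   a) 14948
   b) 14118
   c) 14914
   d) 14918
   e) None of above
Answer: d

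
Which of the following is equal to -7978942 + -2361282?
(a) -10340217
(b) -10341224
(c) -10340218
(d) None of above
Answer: d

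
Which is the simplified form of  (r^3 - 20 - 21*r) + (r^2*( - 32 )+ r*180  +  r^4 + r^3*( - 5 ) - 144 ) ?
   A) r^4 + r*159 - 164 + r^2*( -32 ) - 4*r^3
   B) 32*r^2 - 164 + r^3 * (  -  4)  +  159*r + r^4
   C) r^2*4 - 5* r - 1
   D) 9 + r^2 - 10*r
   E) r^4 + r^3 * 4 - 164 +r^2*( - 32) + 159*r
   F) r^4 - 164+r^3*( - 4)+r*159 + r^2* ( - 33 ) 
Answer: A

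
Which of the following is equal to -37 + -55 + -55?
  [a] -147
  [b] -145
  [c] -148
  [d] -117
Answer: a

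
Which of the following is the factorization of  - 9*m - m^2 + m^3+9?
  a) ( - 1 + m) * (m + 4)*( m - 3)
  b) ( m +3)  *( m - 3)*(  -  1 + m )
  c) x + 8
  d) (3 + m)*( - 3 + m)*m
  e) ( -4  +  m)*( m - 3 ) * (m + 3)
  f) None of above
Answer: b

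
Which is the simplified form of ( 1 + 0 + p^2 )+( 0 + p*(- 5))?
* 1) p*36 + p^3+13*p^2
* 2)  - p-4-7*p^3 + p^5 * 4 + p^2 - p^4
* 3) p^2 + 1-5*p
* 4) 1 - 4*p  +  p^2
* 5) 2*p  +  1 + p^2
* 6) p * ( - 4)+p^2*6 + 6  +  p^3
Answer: 3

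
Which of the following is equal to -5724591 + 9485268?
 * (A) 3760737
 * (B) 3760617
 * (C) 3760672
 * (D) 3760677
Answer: D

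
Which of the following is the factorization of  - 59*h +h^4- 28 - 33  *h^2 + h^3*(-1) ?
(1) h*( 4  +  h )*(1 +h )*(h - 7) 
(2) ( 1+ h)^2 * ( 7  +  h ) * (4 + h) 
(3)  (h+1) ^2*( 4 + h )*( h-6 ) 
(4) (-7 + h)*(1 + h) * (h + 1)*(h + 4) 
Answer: 4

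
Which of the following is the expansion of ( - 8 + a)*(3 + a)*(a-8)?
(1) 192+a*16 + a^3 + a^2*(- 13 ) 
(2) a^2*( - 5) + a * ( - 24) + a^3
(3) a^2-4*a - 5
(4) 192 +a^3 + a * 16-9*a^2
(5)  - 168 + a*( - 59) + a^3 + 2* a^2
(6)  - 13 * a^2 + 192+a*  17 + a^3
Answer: 1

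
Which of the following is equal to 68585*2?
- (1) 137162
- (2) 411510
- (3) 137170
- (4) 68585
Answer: 3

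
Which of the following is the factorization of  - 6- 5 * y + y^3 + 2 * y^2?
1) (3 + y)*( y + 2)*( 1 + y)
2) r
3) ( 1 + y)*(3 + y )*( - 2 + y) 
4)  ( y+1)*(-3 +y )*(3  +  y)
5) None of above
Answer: 3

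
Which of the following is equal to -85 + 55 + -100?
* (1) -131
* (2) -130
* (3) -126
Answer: 2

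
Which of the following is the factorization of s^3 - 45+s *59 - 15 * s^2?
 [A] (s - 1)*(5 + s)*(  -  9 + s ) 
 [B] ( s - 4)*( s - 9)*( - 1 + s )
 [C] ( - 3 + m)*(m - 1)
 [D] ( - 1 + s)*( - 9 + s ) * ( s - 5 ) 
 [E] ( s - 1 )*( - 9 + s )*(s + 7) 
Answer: D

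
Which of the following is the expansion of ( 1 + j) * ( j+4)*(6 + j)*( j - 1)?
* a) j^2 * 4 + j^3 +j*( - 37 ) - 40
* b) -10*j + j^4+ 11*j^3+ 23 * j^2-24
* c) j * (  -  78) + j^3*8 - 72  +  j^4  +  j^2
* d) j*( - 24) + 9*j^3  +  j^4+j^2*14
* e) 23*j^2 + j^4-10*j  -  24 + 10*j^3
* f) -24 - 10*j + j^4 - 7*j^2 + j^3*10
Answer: e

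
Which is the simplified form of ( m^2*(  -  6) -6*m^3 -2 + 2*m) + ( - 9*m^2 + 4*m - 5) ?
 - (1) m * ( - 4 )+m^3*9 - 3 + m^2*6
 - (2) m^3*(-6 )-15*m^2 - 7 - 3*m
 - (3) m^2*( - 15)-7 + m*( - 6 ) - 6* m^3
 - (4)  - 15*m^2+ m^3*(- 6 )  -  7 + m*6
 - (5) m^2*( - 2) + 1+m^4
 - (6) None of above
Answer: 4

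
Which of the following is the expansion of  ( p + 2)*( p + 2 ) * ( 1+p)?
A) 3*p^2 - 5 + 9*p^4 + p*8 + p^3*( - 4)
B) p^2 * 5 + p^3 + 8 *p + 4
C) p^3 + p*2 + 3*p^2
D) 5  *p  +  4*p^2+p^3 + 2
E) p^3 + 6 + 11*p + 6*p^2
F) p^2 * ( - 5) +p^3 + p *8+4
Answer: B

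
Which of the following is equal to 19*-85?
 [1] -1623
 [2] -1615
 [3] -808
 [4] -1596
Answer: 2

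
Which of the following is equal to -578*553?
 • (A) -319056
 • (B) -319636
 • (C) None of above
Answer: C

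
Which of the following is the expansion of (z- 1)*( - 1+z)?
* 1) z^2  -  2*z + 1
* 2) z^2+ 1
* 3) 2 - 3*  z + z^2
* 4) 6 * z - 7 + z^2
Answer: 1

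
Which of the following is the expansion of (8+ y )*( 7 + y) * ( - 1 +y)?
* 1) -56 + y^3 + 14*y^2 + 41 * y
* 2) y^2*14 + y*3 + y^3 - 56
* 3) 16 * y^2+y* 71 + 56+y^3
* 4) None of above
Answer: 1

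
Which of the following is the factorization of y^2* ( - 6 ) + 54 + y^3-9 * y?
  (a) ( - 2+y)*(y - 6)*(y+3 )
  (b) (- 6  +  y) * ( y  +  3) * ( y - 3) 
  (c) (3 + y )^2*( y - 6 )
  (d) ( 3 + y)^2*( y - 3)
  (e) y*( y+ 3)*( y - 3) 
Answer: b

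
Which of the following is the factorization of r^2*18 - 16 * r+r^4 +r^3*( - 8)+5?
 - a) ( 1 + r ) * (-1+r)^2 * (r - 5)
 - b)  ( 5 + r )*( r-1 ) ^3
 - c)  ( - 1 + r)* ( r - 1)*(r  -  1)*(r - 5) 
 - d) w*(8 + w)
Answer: c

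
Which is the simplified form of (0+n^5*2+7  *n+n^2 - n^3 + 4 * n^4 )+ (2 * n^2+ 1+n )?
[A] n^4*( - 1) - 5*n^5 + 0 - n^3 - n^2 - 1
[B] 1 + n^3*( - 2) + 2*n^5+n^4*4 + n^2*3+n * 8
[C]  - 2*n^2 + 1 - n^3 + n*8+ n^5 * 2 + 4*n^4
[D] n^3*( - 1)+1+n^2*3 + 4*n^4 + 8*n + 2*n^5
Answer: D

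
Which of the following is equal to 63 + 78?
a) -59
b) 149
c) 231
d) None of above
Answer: d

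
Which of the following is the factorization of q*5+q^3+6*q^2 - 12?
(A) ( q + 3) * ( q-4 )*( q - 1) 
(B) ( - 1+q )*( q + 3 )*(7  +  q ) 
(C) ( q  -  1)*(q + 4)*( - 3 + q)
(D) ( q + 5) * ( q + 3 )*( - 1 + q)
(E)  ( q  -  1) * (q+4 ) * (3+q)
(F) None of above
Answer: E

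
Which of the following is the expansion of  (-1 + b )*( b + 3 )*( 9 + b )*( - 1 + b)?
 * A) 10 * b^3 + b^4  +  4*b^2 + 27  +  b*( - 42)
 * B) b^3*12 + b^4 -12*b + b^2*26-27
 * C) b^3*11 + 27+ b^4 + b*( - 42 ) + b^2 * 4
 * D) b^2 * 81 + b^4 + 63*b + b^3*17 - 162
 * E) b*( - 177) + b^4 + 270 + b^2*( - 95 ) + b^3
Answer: A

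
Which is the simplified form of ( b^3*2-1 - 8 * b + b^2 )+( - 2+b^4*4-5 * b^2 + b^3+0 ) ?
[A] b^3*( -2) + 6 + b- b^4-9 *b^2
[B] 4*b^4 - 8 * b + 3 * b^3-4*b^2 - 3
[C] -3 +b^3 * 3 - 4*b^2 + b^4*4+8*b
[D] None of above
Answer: B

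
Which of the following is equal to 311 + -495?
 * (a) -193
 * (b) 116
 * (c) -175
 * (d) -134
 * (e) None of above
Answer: e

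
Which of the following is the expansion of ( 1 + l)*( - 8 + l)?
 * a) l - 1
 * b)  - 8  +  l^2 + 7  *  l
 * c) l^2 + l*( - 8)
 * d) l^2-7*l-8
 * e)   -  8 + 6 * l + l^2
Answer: d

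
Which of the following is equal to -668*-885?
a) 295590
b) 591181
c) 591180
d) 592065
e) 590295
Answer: c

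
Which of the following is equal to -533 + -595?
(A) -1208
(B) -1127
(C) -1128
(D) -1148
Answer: C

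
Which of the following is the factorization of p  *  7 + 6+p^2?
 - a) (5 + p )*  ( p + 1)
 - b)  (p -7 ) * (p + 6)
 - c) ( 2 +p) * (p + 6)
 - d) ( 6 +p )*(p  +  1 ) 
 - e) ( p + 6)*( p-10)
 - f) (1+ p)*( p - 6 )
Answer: d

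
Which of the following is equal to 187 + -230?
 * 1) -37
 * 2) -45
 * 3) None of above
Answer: 3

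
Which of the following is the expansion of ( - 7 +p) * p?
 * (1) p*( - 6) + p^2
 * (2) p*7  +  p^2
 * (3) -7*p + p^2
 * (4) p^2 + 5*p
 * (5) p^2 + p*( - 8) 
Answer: 3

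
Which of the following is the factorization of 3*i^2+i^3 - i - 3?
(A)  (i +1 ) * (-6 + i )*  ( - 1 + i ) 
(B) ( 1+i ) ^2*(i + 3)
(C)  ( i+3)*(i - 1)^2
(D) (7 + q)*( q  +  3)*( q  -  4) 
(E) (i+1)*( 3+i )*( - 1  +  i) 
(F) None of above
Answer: E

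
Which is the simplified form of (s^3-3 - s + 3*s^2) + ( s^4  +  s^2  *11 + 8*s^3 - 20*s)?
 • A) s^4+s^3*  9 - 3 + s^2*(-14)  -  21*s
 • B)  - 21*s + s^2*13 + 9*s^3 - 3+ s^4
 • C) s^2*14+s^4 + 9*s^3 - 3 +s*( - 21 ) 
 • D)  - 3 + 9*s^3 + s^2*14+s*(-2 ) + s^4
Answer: C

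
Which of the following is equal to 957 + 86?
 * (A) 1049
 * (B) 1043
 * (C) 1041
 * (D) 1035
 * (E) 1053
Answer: B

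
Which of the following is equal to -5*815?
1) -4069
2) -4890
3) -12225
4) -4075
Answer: 4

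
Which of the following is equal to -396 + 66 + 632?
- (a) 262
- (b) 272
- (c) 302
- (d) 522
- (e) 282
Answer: c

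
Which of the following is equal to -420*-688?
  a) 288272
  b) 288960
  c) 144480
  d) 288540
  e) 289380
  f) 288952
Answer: b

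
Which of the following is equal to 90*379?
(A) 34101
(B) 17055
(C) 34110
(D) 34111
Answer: C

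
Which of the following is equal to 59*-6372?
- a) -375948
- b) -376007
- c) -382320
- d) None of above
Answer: a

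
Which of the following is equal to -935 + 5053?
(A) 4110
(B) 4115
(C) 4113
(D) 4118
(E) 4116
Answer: D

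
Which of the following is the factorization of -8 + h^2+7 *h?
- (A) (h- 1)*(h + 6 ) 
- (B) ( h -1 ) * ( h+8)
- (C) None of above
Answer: B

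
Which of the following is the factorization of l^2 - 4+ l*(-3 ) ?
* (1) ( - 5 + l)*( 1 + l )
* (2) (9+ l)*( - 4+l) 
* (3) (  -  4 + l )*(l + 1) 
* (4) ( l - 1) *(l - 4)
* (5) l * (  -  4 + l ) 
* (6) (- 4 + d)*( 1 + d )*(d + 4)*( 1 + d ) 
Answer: 3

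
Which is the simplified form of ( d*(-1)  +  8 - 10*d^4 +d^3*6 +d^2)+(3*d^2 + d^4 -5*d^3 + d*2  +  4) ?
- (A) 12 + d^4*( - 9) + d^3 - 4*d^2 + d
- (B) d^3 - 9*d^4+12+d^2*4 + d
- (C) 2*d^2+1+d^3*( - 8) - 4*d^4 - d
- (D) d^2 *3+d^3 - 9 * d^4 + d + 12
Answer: B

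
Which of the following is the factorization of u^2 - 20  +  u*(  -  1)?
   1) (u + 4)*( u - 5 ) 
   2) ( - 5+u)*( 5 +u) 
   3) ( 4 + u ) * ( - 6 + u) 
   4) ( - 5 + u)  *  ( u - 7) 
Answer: 1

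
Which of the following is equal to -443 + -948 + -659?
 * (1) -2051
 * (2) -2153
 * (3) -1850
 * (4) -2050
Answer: 4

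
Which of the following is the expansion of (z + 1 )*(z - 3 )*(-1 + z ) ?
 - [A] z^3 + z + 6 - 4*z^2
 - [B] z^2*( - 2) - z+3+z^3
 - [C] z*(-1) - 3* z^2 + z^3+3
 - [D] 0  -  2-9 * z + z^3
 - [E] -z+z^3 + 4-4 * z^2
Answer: C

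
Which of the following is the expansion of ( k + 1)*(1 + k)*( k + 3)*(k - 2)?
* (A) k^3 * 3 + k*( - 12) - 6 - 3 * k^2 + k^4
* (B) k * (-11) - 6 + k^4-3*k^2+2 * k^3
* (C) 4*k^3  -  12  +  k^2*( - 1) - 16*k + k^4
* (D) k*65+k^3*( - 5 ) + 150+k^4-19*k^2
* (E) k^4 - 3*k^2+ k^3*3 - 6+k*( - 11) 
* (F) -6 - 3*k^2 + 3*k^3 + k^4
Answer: E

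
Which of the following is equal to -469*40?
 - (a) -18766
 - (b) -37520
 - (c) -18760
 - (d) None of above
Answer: c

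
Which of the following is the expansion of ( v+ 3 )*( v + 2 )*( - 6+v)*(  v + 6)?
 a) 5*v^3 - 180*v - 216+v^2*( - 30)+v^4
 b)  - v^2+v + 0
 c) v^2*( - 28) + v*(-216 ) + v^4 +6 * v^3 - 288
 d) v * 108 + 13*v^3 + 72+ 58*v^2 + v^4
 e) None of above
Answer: a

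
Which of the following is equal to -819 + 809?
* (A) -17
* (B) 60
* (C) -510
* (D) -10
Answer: D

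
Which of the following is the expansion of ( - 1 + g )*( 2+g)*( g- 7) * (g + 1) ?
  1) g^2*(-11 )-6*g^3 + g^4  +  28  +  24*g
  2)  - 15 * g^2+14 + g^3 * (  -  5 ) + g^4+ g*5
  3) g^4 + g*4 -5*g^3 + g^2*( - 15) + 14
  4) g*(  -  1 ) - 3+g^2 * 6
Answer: 2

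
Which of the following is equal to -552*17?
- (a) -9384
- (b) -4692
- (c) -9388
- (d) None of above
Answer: a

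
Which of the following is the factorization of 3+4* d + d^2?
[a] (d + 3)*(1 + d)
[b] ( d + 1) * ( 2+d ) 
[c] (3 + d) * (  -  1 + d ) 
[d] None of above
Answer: a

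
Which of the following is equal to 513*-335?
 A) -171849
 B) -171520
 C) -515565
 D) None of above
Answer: D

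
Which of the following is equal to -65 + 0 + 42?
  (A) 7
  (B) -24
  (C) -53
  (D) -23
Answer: D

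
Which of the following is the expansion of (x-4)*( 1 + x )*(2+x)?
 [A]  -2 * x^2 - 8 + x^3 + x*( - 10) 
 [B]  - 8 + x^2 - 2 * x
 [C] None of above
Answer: C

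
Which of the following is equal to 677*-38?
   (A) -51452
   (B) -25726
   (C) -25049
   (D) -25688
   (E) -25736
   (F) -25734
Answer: B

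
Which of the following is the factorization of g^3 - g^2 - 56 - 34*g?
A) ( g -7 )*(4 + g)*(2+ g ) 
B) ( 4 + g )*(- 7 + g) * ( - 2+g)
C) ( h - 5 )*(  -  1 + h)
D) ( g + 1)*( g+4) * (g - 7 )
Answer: A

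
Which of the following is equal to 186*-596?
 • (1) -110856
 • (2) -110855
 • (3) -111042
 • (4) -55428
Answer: 1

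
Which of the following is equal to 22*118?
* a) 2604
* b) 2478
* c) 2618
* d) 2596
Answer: d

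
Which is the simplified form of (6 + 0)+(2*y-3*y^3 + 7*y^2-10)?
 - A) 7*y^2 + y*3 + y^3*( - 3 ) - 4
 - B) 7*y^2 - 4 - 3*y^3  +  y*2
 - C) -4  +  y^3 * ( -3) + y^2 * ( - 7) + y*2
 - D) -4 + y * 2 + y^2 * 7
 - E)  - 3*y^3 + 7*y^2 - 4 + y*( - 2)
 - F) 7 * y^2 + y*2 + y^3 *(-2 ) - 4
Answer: B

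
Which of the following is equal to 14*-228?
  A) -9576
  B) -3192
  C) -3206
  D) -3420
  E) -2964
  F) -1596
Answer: B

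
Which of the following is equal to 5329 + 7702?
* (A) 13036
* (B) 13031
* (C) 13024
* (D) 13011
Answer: B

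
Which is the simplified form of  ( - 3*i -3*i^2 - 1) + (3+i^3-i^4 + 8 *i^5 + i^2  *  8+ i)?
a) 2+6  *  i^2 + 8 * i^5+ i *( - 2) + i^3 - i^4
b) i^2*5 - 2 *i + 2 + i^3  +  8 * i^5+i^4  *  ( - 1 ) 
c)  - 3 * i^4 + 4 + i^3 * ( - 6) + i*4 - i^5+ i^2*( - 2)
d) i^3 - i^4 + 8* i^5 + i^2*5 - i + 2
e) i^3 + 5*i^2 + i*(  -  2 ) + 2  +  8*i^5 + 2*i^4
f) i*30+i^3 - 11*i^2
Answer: b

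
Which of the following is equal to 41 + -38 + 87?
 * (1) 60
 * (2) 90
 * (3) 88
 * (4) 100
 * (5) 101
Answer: 2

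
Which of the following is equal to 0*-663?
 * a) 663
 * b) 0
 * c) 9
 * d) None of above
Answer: b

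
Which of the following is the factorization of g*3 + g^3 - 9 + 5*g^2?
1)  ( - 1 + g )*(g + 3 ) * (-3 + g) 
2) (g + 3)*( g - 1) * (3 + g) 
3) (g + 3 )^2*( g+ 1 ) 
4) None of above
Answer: 2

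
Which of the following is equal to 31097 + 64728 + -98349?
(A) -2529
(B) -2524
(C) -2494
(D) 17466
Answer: B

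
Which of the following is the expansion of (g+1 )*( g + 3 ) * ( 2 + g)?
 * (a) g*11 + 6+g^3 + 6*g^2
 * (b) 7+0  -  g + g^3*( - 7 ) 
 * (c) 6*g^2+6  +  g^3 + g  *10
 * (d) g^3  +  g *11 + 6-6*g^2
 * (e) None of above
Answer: a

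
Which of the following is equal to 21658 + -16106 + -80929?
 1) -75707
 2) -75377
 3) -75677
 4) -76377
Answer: 2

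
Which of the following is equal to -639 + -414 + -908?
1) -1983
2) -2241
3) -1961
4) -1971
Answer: 3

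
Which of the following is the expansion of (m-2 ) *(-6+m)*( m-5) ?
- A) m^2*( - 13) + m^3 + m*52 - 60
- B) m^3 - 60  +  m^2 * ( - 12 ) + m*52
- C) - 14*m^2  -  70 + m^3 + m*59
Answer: A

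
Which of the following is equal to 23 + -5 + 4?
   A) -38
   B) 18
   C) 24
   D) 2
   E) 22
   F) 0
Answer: E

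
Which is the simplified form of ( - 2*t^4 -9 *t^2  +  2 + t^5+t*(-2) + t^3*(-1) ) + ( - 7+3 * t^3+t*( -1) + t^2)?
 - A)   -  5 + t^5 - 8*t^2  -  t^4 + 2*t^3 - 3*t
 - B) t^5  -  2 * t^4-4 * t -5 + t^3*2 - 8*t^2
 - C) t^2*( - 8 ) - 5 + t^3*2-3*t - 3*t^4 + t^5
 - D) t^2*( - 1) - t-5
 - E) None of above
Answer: E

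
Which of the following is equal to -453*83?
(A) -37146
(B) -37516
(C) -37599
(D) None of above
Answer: C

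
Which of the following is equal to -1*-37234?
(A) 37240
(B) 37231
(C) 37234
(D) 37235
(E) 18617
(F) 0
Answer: C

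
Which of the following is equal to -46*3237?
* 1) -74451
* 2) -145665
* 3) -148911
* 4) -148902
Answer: 4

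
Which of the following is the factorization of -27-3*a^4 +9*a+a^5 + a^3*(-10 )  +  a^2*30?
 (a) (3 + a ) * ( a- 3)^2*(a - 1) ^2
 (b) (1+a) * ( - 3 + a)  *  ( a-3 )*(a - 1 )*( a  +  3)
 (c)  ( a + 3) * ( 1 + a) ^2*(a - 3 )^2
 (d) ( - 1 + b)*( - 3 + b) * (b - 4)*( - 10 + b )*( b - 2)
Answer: b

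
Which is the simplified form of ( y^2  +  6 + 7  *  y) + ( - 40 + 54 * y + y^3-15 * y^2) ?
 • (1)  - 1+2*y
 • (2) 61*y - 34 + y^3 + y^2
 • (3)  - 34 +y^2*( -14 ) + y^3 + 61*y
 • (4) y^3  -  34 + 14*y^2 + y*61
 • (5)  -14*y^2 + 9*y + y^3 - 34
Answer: 3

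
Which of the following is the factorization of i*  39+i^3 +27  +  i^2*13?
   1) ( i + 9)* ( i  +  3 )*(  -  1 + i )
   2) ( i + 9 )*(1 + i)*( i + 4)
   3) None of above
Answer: 3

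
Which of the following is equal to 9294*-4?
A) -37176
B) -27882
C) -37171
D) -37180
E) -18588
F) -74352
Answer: A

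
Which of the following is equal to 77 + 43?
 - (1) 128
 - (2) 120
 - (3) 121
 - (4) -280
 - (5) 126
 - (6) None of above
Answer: 2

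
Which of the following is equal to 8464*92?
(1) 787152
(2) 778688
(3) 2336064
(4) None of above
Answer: 2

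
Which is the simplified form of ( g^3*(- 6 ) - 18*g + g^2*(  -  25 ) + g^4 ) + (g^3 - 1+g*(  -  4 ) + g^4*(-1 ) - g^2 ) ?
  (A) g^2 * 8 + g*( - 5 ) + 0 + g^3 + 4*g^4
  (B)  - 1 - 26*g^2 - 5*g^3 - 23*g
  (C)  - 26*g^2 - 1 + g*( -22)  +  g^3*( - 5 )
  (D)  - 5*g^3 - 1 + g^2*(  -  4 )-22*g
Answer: C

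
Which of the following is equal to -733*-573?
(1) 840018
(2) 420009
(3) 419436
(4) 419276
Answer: 2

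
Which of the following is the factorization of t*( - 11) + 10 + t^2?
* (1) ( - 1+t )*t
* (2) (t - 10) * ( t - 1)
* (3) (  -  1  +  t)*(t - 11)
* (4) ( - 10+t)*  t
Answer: 2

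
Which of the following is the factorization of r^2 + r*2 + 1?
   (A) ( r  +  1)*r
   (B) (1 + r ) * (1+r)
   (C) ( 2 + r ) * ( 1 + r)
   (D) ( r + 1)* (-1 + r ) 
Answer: B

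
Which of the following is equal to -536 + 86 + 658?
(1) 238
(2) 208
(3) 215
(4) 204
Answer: 2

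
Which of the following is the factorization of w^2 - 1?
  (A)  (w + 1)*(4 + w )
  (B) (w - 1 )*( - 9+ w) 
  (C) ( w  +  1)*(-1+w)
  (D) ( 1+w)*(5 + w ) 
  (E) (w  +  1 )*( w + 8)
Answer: C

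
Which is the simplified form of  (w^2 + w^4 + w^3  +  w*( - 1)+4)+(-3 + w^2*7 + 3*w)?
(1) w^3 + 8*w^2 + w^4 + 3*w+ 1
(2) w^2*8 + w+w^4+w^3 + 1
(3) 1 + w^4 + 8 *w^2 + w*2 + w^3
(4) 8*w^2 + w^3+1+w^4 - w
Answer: 3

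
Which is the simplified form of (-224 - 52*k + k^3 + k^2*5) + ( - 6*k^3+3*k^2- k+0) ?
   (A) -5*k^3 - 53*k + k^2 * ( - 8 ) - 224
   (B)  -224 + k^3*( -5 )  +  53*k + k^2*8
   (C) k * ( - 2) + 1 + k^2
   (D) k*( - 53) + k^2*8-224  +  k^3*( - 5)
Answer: D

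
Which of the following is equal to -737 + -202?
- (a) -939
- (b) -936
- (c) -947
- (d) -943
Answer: a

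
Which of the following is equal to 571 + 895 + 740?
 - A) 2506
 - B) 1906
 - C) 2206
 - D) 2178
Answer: C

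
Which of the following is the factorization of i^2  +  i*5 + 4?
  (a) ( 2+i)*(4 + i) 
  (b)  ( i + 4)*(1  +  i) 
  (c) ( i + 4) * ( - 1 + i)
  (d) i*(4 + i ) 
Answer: b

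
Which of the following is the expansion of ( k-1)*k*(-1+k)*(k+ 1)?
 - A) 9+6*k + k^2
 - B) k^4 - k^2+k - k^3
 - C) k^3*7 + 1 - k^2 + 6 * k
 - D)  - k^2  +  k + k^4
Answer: B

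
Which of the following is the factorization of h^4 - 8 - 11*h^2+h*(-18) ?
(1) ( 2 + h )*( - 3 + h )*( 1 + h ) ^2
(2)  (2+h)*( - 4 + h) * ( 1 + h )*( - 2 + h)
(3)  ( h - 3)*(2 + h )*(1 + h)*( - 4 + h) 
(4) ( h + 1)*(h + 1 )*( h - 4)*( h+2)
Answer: 4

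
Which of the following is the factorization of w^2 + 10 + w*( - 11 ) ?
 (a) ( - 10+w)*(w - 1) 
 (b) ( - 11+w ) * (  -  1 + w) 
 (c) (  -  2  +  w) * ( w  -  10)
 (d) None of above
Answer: a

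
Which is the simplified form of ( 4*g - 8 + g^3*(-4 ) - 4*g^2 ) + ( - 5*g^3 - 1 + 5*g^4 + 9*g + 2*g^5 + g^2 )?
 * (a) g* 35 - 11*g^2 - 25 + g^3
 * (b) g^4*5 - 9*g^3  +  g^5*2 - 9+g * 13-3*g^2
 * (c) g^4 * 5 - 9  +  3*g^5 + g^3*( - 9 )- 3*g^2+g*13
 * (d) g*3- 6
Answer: b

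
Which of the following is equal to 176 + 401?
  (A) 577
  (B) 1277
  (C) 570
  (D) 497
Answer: A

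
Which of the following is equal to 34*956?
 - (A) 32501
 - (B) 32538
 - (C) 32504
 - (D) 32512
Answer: C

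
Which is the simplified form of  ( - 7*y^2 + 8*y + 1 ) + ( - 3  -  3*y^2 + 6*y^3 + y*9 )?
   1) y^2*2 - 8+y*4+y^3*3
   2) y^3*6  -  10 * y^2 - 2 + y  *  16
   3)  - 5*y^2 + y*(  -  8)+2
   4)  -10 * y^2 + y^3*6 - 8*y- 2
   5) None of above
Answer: 5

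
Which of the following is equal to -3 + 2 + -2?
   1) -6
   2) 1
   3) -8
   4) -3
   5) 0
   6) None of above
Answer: 4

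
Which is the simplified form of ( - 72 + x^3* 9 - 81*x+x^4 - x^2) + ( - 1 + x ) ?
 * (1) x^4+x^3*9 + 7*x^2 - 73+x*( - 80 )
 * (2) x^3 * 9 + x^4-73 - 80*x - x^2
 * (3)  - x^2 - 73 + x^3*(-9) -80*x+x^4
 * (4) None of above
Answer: 2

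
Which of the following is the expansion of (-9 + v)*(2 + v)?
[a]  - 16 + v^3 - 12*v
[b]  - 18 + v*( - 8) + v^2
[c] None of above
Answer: c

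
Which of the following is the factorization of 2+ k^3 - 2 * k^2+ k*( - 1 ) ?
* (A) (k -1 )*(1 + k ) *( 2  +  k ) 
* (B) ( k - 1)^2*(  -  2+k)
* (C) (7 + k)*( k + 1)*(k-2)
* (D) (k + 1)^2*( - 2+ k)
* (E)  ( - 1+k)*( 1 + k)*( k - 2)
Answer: E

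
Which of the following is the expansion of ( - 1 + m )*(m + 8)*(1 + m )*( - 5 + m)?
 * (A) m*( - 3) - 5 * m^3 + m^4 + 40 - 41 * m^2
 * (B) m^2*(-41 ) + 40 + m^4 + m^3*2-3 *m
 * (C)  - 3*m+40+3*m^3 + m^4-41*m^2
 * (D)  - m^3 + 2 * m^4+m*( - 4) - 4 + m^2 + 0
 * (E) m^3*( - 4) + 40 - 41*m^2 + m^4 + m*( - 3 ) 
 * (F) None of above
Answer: C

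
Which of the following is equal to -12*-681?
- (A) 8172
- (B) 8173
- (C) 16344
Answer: A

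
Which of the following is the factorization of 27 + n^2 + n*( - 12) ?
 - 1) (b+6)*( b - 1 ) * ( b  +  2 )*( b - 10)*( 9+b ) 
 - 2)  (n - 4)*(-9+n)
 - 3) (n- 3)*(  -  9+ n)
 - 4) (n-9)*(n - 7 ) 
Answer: 3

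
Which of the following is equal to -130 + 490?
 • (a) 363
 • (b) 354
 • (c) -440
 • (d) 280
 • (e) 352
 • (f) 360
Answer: f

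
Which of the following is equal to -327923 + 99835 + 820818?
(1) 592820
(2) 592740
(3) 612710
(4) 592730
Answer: 4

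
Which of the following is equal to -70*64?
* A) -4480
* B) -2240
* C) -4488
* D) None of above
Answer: A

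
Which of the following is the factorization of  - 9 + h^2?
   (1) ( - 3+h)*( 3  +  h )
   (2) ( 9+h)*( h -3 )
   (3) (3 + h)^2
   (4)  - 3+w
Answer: 1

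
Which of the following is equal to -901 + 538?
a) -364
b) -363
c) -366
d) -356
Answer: b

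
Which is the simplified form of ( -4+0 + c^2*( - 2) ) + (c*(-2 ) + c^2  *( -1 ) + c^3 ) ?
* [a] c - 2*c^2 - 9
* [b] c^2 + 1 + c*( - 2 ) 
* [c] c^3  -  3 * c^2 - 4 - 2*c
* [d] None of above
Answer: c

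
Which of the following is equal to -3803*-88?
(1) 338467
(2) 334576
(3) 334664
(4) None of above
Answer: 3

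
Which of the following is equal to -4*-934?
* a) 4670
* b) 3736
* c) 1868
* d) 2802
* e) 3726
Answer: b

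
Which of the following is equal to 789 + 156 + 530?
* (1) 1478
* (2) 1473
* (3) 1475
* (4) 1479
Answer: 3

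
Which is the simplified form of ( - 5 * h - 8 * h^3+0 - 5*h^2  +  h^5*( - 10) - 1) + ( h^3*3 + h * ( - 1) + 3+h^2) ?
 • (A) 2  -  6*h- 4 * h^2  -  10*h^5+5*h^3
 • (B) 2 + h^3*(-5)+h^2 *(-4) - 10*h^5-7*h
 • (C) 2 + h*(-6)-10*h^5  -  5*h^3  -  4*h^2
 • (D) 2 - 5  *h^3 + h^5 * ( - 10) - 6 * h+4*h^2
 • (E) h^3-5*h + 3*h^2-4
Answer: C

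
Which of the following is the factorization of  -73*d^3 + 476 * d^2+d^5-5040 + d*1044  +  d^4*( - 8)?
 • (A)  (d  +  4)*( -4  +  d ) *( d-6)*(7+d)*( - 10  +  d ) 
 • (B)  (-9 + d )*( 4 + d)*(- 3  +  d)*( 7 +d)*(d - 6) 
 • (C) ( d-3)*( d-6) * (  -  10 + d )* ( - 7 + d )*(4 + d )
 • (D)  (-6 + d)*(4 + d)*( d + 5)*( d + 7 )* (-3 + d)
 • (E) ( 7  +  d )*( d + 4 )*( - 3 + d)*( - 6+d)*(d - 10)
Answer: E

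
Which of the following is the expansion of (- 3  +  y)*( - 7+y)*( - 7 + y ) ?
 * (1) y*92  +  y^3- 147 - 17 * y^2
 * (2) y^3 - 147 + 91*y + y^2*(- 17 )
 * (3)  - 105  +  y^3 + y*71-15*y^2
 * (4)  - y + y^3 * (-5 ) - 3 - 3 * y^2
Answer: 2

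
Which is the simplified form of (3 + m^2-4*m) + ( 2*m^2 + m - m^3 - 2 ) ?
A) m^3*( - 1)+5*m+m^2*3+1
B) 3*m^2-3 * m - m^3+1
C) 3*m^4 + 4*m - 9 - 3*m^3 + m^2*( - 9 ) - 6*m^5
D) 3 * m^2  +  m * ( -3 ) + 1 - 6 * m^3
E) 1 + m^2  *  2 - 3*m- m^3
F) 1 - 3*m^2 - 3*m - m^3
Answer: B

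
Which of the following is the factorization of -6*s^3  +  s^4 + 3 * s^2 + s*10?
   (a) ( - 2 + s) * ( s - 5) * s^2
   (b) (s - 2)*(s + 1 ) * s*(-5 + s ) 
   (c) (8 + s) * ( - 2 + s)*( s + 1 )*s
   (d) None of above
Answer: b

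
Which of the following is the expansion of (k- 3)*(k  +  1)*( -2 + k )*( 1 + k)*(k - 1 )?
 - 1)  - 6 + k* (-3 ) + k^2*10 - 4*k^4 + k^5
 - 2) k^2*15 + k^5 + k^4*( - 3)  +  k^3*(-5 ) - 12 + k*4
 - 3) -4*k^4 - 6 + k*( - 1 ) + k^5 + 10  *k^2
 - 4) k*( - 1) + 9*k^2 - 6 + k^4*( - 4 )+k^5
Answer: 3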